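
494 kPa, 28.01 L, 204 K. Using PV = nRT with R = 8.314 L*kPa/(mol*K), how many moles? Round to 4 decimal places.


PV = nRT, solve for n = PV / (RT).
PV = 494 * 28.01 = 13836.94
RT = 8.314 * 204 = 1696.056
n = 13836.94 / 1696.056
n = 8.15830374 mol, rounded to 4 dp:

8.1583 mol


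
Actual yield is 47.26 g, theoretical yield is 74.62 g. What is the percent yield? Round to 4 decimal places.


% yield = 100 * actual / theoretical
% yield = 100 * 47.26 / 74.62
% yield = 63.33422675 %, rounded to 4 dp:

63.3342 %


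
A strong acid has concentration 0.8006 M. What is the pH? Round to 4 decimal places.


A strong acid dissociates completely, so [H+] equals the given concentration.
pH = -log10([H+]) = -log10(0.8006)
pH = 0.09658441, rounded to 4 dp:

0.0966


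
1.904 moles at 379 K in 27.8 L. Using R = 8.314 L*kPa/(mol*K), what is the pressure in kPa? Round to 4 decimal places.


PV = nRT, solve for P = nRT / V.
nRT = 1.904 * 8.314 * 379 = 5999.5154
P = 5999.5154 / 27.8
P = 215.80990647 kPa, rounded to 4 dp:

215.8099 kPa


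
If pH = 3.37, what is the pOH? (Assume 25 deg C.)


At 25 deg C, pH + pOH = 14.
pOH = 14 - pH = 14 - 3.37
pOH = 10.63:

10.63


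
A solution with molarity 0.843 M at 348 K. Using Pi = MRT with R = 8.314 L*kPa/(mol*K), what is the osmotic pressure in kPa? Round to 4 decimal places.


Osmotic pressure (van't Hoff): Pi = M*R*T.
RT = 8.314 * 348 = 2893.272
Pi = 0.843 * 2893.272
Pi = 2439.028296 kPa, rounded to 4 dp:

2439.0283 kPa


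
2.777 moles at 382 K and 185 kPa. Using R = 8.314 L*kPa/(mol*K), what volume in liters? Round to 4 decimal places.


PV = nRT, solve for V = nRT / P.
nRT = 2.777 * 8.314 * 382 = 8819.6076
V = 8819.6076 / 185
V = 47.67355459 L, rounded to 4 dp:

47.6736 L


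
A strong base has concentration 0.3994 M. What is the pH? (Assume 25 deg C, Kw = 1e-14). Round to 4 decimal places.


A strong base dissociates completely, so [OH-] equals the given concentration.
pOH = -log10([OH-]) = -log10(0.3994) = 0.398592
pH = 14 - pOH = 14 - 0.398592
pH = 13.601408, rounded to 4 dp:

13.6014


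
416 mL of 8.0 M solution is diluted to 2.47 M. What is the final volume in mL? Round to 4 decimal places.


Dilution: M1*V1 = M2*V2, solve for V2.
V2 = M1*V1 / M2
V2 = 8.0 * 416 / 2.47
V2 = 3328.0 / 2.47
V2 = 1347.36842105 mL, rounded to 4 dp:

1347.3684 mL


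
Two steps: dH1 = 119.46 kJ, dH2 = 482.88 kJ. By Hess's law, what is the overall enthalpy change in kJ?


Hess's law: enthalpy is a state function, so add the step enthalpies.
dH_total = dH1 + dH2 = 119.46 + (482.88)
dH_total = 602.34 kJ:

602.34 kJ


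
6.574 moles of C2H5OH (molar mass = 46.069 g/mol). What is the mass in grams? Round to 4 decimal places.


mass = n * M
mass = 6.574 * 46.069
mass = 302.857606 g, rounded to 4 dp:

302.8576 g


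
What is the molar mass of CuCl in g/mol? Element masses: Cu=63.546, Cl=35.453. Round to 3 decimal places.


M = sum(count * atomic_mass) over atoms.
M = 1*63.546 + 1*35.453
M = 63.546 + 35.453
M = 98.999 g/mol, rounded to 3 dp:

98.999 g/mol


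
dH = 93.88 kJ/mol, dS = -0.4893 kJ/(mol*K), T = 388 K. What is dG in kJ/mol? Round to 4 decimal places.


Gibbs: dG = dH - T*dS (consistent units, dS already in kJ/(mol*K)).
T*dS = 388 * -0.4893 = -189.8484
dG = 93.88 - (-189.8484)
dG = 283.7284 kJ/mol, rounded to 4 dp:

283.7284 kJ/mol


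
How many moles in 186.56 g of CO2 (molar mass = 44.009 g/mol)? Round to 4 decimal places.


n = mass / M
n = 186.56 / 44.009
n = 4.2391329 mol, rounded to 4 dp:

4.2391 mol


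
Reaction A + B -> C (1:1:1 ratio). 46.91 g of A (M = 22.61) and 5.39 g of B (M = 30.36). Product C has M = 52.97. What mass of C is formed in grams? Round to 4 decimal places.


Find moles of each reactant; the smaller value is the limiting reagent in a 1:1:1 reaction, so moles_C equals moles of the limiter.
n_A = mass_A / M_A = 46.91 / 22.61 = 2.074746 mol
n_B = mass_B / M_B = 5.39 / 30.36 = 0.177536 mol
Limiting reagent: B (smaller), n_limiting = 0.177536 mol
mass_C = n_limiting * M_C = 0.177536 * 52.97
mass_C = 9.40408192 g, rounded to 4 dp:

9.4041 g


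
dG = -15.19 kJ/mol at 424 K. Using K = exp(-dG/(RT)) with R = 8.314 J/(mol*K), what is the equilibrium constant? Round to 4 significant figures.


dG is in kJ/mol; multiply by 1000 to match R in J/(mol*K).
RT = 8.314 * 424 = 3525.136 J/mol
exponent = -dG*1000 / (RT) = -(-15.19*1000) / 3525.136 = 4.30905361
K = exp(4.30905361)
K = 74.370073, rounded to 4 significant figures:

74.37


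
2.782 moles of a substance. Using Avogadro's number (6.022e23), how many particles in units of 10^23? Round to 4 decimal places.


N = n * NA, then divide by 1e23 for the requested units.
N / 1e23 = n * 6.022
N / 1e23 = 2.782 * 6.022
N / 1e23 = 16.753204, rounded to 4 dp:

16.7532


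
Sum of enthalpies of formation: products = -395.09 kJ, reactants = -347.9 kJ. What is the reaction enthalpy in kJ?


dH_rxn = sum(dH_f products) - sum(dH_f reactants)
dH_rxn = -395.09 - (-347.9)
dH_rxn = -47.19 kJ:

-47.19 kJ


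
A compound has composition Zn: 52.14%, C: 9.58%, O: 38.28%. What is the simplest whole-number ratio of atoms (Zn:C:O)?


Assume 100 g of compound, divide each mass% by atomic mass to get moles, then normalize by the smallest to get a raw atom ratio.
Moles per 100 g: Zn: 52.14/65.38 = 0.7975, C: 9.58/12.011 = 0.7976, O: 38.28/15.999 = 2.3926
Raw ratio (divide by min = 0.7975): Zn: 1.0, C: 1.0, O: 3.0
Multiply by 1 to clear fractions: Zn: 1.0 ~= 1, C: 1.0 ~= 1, O: 3.0 ~= 3
Reduce by GCD to get the simplest whole-number ratio:

1:1:3


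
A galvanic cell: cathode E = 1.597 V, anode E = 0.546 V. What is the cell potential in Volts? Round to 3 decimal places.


Standard cell potential: E_cell = E_cathode - E_anode.
E_cell = 1.597 - (0.546)
E_cell = 1.051 V, rounded to 3 dp:

1.051 V


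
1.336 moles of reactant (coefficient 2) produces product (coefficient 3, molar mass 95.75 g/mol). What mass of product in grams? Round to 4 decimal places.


Use the coefficient ratio to convert reactant moles to product moles, then multiply by the product's molar mass.
moles_P = moles_R * (coeff_P / coeff_R) = 1.336 * (3/2) = 2.004
mass_P = moles_P * M_P = 2.004 * 95.75
mass_P = 191.883 g, rounded to 4 dp:

191.8830 g


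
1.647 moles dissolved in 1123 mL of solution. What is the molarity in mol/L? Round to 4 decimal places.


Convert volume to liters: V_L = V_mL / 1000.
V_L = 1123 / 1000 = 1.123 L
M = n / V_L = 1.647 / 1.123
M = 1.4666073 mol/L, rounded to 4 dp:

1.4666 mol/L


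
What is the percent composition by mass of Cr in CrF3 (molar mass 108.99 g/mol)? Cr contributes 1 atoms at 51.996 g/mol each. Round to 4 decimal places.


pct = 100 * (n_elem * M_elem) / M_total
mass_contribution = 1 * 51.996 = 51.996 g/mol
pct = 100 * 51.996 / 108.99
pct = 47.70712909 %, rounded to 4 dp:

47.7071 %


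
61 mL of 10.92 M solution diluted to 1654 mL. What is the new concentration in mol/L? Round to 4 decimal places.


Dilution: M1*V1 = M2*V2, solve for M2.
M2 = M1*V1 / V2
M2 = 10.92 * 61 / 1654
M2 = 666.12 / 1654
M2 = 0.40273277 mol/L, rounded to 4 dp:

0.4027 mol/L


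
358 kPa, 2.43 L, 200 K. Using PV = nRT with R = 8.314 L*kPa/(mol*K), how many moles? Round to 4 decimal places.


PV = nRT, solve for n = PV / (RT).
PV = 358 * 2.43 = 869.94
RT = 8.314 * 200 = 1662.8
n = 869.94 / 1662.8
n = 0.52317777 mol, rounded to 4 dp:

0.5232 mol


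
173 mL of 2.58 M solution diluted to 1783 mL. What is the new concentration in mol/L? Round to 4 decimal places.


Dilution: M1*V1 = M2*V2, solve for M2.
M2 = M1*V1 / V2
M2 = 2.58 * 173 / 1783
M2 = 446.34 / 1783
M2 = 0.2503309 mol/L, rounded to 4 dp:

0.2503 mol/L


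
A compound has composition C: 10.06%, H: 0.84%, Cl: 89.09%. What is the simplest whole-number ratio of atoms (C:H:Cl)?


Assume 100 g of compound, divide each mass% by atomic mass to get moles, then normalize by the smallest to get a raw atom ratio.
Moles per 100 g: C: 10.06/12.011 = 0.8376, H: 0.84/1.008 = 0.8333, Cl: 89.09/35.453 = 2.5129
Raw ratio (divide by min = 0.8333): C: 1.005, H: 1.0, Cl: 3.015
Multiply by 1 to clear fractions: C: 1.005 ~= 1, H: 1.0 ~= 1, Cl: 3.015 ~= 3
Reduce by GCD to get the simplest whole-number ratio:

1:1:3


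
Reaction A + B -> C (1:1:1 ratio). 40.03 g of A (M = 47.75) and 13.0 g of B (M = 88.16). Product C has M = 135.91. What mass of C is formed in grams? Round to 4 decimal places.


Find moles of each reactant; the smaller value is the limiting reagent in a 1:1:1 reaction, so moles_C equals moles of the limiter.
n_A = mass_A / M_A = 40.03 / 47.75 = 0.838325 mol
n_B = mass_B / M_B = 13.0 / 88.16 = 0.147459 mol
Limiting reagent: B (smaller), n_limiting = 0.147459 mol
mass_C = n_limiting * M_C = 0.147459 * 135.91
mass_C = 20.04115269 g, rounded to 4 dp:

20.0412 g


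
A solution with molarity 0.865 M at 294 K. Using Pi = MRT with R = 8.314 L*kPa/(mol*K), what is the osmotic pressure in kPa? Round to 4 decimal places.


Osmotic pressure (van't Hoff): Pi = M*R*T.
RT = 8.314 * 294 = 2444.316
Pi = 0.865 * 2444.316
Pi = 2114.33334 kPa, rounded to 4 dp:

2114.3333 kPa


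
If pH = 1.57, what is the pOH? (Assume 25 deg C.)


At 25 deg C, pH + pOH = 14.
pOH = 14 - pH = 14 - 1.57
pOH = 12.43:

12.43


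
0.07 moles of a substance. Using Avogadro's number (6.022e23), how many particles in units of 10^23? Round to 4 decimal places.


N = n * NA, then divide by 1e23 for the requested units.
N / 1e23 = n * 6.022
N / 1e23 = 0.07 * 6.022
N / 1e23 = 0.42154, rounded to 4 dp:

0.4215


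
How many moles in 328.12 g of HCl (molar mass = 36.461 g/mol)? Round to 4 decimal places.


n = mass / M
n = 328.12 / 36.461
n = 8.99920463 mol, rounded to 4 dp:

8.9992 mol


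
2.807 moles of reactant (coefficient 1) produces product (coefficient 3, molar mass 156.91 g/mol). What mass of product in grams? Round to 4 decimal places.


Use the coefficient ratio to convert reactant moles to product moles, then multiply by the product's molar mass.
moles_P = moles_R * (coeff_P / coeff_R) = 2.807 * (3/1) = 8.421
mass_P = moles_P * M_P = 8.421 * 156.91
mass_P = 1321.33911 g, rounded to 4 dp:

1321.3391 g


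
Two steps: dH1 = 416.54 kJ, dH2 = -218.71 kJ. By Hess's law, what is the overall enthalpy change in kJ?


Hess's law: enthalpy is a state function, so add the step enthalpies.
dH_total = dH1 + dH2 = 416.54 + (-218.71)
dH_total = 197.83 kJ:

197.83 kJ


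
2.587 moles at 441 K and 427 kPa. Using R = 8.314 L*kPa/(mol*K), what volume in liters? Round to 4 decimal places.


PV = nRT, solve for V = nRT / P.
nRT = 2.587 * 8.314 * 441 = 9485.1682
V = 9485.1682 / 427
V = 22.21350867 L, rounded to 4 dp:

22.2135 L


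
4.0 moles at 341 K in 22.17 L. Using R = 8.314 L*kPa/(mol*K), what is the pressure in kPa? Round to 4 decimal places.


PV = nRT, solve for P = nRT / V.
nRT = 4.0 * 8.314 * 341 = 11340.296
P = 11340.296 / 22.17
P = 511.51538115 kPa, rounded to 4 dp:

511.5154 kPa


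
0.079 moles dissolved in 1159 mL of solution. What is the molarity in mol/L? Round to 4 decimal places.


Convert volume to liters: V_L = V_mL / 1000.
V_L = 1159 / 1000 = 1.159 L
M = n / V_L = 0.079 / 1.159
M = 0.06816221 mol/L, rounded to 4 dp:

0.0682 mol/L


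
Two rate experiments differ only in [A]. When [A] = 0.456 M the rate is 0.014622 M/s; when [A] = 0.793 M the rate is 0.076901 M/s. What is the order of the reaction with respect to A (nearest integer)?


Rate is proportional to [A]^n, so rate2/rate1 = ([A]2/[A]1)^n. Take logs to solve for n.
rate2/rate1 = 0.076901 / 0.014622 = 5.2593
[A]2/[A]1 = 0.793 / 0.456 = 1.739
n = ln(5.2593) / ln(1.739) = 3.0
Nearest integer order:

3


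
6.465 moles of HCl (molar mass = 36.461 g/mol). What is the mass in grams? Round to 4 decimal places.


mass = n * M
mass = 6.465 * 36.461
mass = 235.720365 g, rounded to 4 dp:

235.7204 g


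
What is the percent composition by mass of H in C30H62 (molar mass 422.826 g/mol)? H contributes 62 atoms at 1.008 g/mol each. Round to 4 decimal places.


pct = 100 * (n_elem * M_elem) / M_total
mass_contribution = 62 * 1.008 = 62.496 g/mol
pct = 100 * 62.496 / 422.826
pct = 14.78054803 %, rounded to 4 dp:

14.7805 %


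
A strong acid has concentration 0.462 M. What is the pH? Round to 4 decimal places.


A strong acid dissociates completely, so [H+] equals the given concentration.
pH = -log10([H+]) = -log10(0.462)
pH = 0.33535802, rounded to 4 dp:

0.3354


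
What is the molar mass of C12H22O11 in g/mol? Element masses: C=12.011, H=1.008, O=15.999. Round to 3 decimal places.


M = sum(count * atomic_mass) over atoms.
M = 12*12.011 + 22*1.008 + 11*15.999
M = 144.132 + 22.176 + 175.989
M = 342.297 g/mol, rounded to 3 dp:

342.297 g/mol


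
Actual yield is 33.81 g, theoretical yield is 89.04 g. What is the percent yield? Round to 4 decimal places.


% yield = 100 * actual / theoretical
% yield = 100 * 33.81 / 89.04
% yield = 37.97169811 %, rounded to 4 dp:

37.9717 %


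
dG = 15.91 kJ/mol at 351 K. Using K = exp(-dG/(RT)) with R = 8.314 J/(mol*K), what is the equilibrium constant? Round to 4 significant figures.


dG is in kJ/mol; multiply by 1000 to match R in J/(mol*K).
RT = 8.314 * 351 = 2918.214 J/mol
exponent = -dG*1000 / (RT) = -(15.91*1000) / 2918.214 = -5.4519648
K = exp(-5.4519648)
K = 0.0042878716, rounded to 4 significant figures:

0.004288


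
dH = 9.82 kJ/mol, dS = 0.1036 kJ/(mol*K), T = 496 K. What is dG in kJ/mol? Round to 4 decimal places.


Gibbs: dG = dH - T*dS (consistent units, dS already in kJ/(mol*K)).
T*dS = 496 * 0.1036 = 51.3856
dG = 9.82 - (51.3856)
dG = -41.5656 kJ/mol, rounded to 4 dp:

-41.5656 kJ/mol


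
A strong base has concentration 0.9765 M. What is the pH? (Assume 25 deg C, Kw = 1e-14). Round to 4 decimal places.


A strong base dissociates completely, so [OH-] equals the given concentration.
pOH = -log10([OH-]) = -log10(0.9765) = 0.010328
pH = 14 - pOH = 14 - 0.010328
pH = 13.989672, rounded to 4 dp:

13.9897


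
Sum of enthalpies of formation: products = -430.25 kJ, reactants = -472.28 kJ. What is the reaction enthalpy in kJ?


dH_rxn = sum(dH_f products) - sum(dH_f reactants)
dH_rxn = -430.25 - (-472.28)
dH_rxn = 42.03 kJ:

42.03 kJ


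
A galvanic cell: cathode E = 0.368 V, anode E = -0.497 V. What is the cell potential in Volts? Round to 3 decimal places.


Standard cell potential: E_cell = E_cathode - E_anode.
E_cell = 0.368 - (-0.497)
E_cell = 0.865 V, rounded to 3 dp:

0.865 V


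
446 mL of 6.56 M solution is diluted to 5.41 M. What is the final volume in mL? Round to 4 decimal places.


Dilution: M1*V1 = M2*V2, solve for V2.
V2 = M1*V1 / M2
V2 = 6.56 * 446 / 5.41
V2 = 2925.76 / 5.41
V2 = 540.80591497 mL, rounded to 4 dp:

540.8059 mL


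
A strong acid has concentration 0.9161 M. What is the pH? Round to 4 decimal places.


A strong acid dissociates completely, so [H+] equals the given concentration.
pH = -log10([H+]) = -log10(0.9161)
pH = 0.03805712, rounded to 4 dp:

0.0381


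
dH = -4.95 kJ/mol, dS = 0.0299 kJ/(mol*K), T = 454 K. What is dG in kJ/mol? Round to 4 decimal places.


Gibbs: dG = dH - T*dS (consistent units, dS already in kJ/(mol*K)).
T*dS = 454 * 0.0299 = 13.5746
dG = -4.95 - (13.5746)
dG = -18.5246 kJ/mol, rounded to 4 dp:

-18.5246 kJ/mol


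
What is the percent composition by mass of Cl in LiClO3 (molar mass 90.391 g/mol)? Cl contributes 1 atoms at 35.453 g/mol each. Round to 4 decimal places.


pct = 100 * (n_elem * M_elem) / M_total
mass_contribution = 1 * 35.453 = 35.453 g/mol
pct = 100 * 35.453 / 90.391
pct = 39.22182518 %, rounded to 4 dp:

39.2218 %


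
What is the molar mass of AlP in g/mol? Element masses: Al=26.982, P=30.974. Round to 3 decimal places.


M = sum(count * atomic_mass) over atoms.
M = 1*26.982 + 1*30.974
M = 26.982 + 30.974
M = 57.956 g/mol, rounded to 3 dp:

57.956 g/mol


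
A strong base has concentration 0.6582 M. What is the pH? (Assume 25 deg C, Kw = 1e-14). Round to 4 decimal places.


A strong base dissociates completely, so [OH-] equals the given concentration.
pOH = -log10([OH-]) = -log10(0.6582) = 0.181642
pH = 14 - pOH = 14 - 0.181642
pH = 13.818358, rounded to 4 dp:

13.8184


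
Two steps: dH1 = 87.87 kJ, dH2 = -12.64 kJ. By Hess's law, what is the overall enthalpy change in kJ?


Hess's law: enthalpy is a state function, so add the step enthalpies.
dH_total = dH1 + dH2 = 87.87 + (-12.64)
dH_total = 75.23 kJ:

75.23 kJ


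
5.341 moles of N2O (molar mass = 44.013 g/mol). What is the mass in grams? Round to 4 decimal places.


mass = n * M
mass = 5.341 * 44.013
mass = 235.073433 g, rounded to 4 dp:

235.0734 g


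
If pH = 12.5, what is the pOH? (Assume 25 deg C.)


At 25 deg C, pH + pOH = 14.
pOH = 14 - pH = 14 - 12.5
pOH = 1.5:

1.50


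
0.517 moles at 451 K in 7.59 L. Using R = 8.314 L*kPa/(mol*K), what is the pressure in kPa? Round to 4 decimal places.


PV = nRT, solve for P = nRT / V.
nRT = 0.517 * 8.314 * 451 = 1938.5504
P = 1938.5504 / 7.59
P = 255.40848485 kPa, rounded to 4 dp:

255.4085 kPa


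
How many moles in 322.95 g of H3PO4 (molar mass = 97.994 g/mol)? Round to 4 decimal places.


n = mass / M
n = 322.95 / 97.994
n = 3.29560994 mol, rounded to 4 dp:

3.2956 mol


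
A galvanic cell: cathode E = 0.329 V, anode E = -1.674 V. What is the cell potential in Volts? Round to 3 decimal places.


Standard cell potential: E_cell = E_cathode - E_anode.
E_cell = 0.329 - (-1.674)
E_cell = 2.003 V, rounded to 3 dp:

2.003 V


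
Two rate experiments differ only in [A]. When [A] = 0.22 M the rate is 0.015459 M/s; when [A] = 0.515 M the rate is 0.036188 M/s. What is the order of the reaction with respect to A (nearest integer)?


Rate is proportional to [A]^n, so rate2/rate1 = ([A]2/[A]1)^n. Take logs to solve for n.
rate2/rate1 = 0.036188 / 0.015459 = 2.3409
[A]2/[A]1 = 0.515 / 0.22 = 2.3409
n = ln(2.3409) / ln(2.3409) = 1.0
Nearest integer order:

1


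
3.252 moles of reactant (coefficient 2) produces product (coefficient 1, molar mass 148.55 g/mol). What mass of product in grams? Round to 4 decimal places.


Use the coefficient ratio to convert reactant moles to product moles, then multiply by the product's molar mass.
moles_P = moles_R * (coeff_P / coeff_R) = 3.252 * (1/2) = 1.626
mass_P = moles_P * M_P = 1.626 * 148.55
mass_P = 241.5423 g, rounded to 4 dp:

241.5423 g


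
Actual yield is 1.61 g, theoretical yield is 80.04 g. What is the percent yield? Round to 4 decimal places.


% yield = 100 * actual / theoretical
% yield = 100 * 1.61 / 80.04
% yield = 2.01149425 %, rounded to 4 dp:

2.0115 %


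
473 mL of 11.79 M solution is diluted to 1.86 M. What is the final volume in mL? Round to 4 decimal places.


Dilution: M1*V1 = M2*V2, solve for V2.
V2 = M1*V1 / M2
V2 = 11.79 * 473 / 1.86
V2 = 5576.67 / 1.86
V2 = 2998.20967742 mL, rounded to 4 dp:

2998.2097 mL


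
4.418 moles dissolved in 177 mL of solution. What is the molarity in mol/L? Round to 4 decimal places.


Convert volume to liters: V_L = V_mL / 1000.
V_L = 177 / 1000 = 0.177 L
M = n / V_L = 4.418 / 0.177
M = 24.96045198 mol/L, rounded to 4 dp:

24.9605 mol/L


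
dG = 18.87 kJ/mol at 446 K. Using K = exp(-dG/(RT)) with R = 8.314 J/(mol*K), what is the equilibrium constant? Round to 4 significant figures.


dG is in kJ/mol; multiply by 1000 to match R in J/(mol*K).
RT = 8.314 * 446 = 3708.044 J/mol
exponent = -dG*1000 / (RT) = -(18.87*1000) / 3708.044 = -5.08893638
K = exp(-5.08893638)
K = 0.0061645732, rounded to 4 significant figures:

0.006165


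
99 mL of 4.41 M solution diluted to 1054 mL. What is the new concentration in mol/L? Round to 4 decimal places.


Dilution: M1*V1 = M2*V2, solve for M2.
M2 = M1*V1 / V2
M2 = 4.41 * 99 / 1054
M2 = 436.59 / 1054
M2 = 0.41422201 mol/L, rounded to 4 dp:

0.4142 mol/L


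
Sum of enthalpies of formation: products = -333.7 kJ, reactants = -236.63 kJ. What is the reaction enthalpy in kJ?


dH_rxn = sum(dH_f products) - sum(dH_f reactants)
dH_rxn = -333.7 - (-236.63)
dH_rxn = -97.07 kJ:

-97.07 kJ


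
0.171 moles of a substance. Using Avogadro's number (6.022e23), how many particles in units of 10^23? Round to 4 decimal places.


N = n * NA, then divide by 1e23 for the requested units.
N / 1e23 = n * 6.022
N / 1e23 = 0.171 * 6.022
N / 1e23 = 1.029762, rounded to 4 dp:

1.0298


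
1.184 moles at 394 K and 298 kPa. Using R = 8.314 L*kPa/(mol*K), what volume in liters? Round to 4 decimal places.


PV = nRT, solve for V = nRT / P.
nRT = 1.184 * 8.314 * 394 = 3878.4477
V = 3878.4477 / 298
V = 13.01492517 L, rounded to 4 dp:

13.0149 L


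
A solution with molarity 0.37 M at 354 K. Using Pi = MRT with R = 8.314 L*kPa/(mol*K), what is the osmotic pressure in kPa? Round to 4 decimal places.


Osmotic pressure (van't Hoff): Pi = M*R*T.
RT = 8.314 * 354 = 2943.156
Pi = 0.37 * 2943.156
Pi = 1088.96772 kPa, rounded to 4 dp:

1088.9677 kPa


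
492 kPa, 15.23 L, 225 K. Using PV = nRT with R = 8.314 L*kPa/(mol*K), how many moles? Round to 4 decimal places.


PV = nRT, solve for n = PV / (RT).
PV = 492 * 15.23 = 7493.16
RT = 8.314 * 225 = 1870.65
n = 7493.16 / 1870.65
n = 4.0056451 mol, rounded to 4 dp:

4.0056 mol


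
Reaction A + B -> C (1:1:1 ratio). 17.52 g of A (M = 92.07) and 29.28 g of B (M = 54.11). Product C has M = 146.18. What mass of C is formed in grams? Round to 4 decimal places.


Find moles of each reactant; the smaller value is the limiting reagent in a 1:1:1 reaction, so moles_C equals moles of the limiter.
n_A = mass_A / M_A = 17.52 / 92.07 = 0.19029 mol
n_B = mass_B / M_B = 29.28 / 54.11 = 0.54112 mol
Limiting reagent: A (smaller), n_limiting = 0.19029 mol
mass_C = n_limiting * M_C = 0.19029 * 146.18
mass_C = 27.8165922 g, rounded to 4 dp:

27.8166 g


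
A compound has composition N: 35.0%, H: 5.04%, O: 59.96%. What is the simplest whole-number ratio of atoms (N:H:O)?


Assume 100 g of compound, divide each mass% by atomic mass to get moles, then normalize by the smallest to get a raw atom ratio.
Moles per 100 g: N: 35.0/14.007 = 2.4988, H: 5.04/1.008 = 5.0, O: 59.96/15.999 = 3.7477
Raw ratio (divide by min = 2.4988): N: 1.0, H: 2.001, O: 1.5
Multiply by 2 to clear fractions: N: 2.0 ~= 2, H: 4.002 ~= 4, O: 3.0 ~= 3
Reduce by GCD to get the simplest whole-number ratio:

2:4:3


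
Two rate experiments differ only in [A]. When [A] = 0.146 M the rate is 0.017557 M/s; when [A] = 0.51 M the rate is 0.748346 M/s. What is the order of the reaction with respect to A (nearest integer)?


Rate is proportional to [A]^n, so rate2/rate1 = ([A]2/[A]1)^n. Take logs to solve for n.
rate2/rate1 = 0.748346 / 0.017557 = 42.6238
[A]2/[A]1 = 0.51 / 0.146 = 3.4932
n = ln(42.6238) / ln(3.4932) = 3.0
Nearest integer order:

3


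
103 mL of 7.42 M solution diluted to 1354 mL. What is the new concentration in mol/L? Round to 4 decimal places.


Dilution: M1*V1 = M2*V2, solve for M2.
M2 = M1*V1 / V2
M2 = 7.42 * 103 / 1354
M2 = 764.26 / 1354
M2 = 0.56444609 mol/L, rounded to 4 dp:

0.5644 mol/L


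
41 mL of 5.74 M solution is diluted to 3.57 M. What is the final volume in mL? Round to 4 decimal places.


Dilution: M1*V1 = M2*V2, solve for V2.
V2 = M1*V1 / M2
V2 = 5.74 * 41 / 3.57
V2 = 235.34 / 3.57
V2 = 65.92156863 mL, rounded to 4 dp:

65.9216 mL


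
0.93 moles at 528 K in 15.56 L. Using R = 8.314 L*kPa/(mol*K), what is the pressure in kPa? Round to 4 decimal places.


PV = nRT, solve for P = nRT / V.
nRT = 0.93 * 8.314 * 528 = 4082.5066
P = 4082.5066 / 15.56
P = 262.37188946 kPa, rounded to 4 dp:

262.3719 kPa


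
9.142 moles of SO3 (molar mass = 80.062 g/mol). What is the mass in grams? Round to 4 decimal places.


mass = n * M
mass = 9.142 * 80.062
mass = 731.926804 g, rounded to 4 dp:

731.9268 g


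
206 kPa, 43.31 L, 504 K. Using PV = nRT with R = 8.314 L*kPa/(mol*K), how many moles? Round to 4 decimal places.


PV = nRT, solve for n = PV / (RT).
PV = 206 * 43.31 = 8921.86
RT = 8.314 * 504 = 4190.256
n = 8921.86 / 4190.256
n = 2.12919211 mol, rounded to 4 dp:

2.1292 mol


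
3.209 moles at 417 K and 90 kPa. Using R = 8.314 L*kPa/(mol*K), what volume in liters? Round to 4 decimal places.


PV = nRT, solve for V = nRT / P.
nRT = 3.209 * 8.314 * 417 = 11125.404
V = 11125.404 / 90
V = 123.6156 L, rounded to 4 dp:

123.6156 L


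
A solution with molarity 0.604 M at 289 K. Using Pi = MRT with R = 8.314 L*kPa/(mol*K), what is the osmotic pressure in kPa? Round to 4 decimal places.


Osmotic pressure (van't Hoff): Pi = M*R*T.
RT = 8.314 * 289 = 2402.746
Pi = 0.604 * 2402.746
Pi = 1451.258584 kPa, rounded to 4 dp:

1451.2586 kPa


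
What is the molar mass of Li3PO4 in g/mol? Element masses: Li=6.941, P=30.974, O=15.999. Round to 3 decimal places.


M = sum(count * atomic_mass) over atoms.
M = 3*6.941 + 1*30.974 + 4*15.999
M = 20.823 + 30.974 + 63.996
M = 115.793 g/mol, rounded to 3 dp:

115.793 g/mol


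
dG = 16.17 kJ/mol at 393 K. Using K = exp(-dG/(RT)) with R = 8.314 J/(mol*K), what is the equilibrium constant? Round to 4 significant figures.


dG is in kJ/mol; multiply by 1000 to match R in J/(mol*K).
RT = 8.314 * 393 = 3267.402 J/mol
exponent = -dG*1000 / (RT) = -(16.17*1000) / 3267.402 = -4.948886
K = exp(-4.948886)
K = 0.0070913042, rounded to 4 significant figures:

0.007091


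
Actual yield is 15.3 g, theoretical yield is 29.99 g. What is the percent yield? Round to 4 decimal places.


% yield = 100 * actual / theoretical
% yield = 100 * 15.3 / 29.99
% yield = 51.01700567 %, rounded to 4 dp:

51.0170 %


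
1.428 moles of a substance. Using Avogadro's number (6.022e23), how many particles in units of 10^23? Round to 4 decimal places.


N = n * NA, then divide by 1e23 for the requested units.
N / 1e23 = n * 6.022
N / 1e23 = 1.428 * 6.022
N / 1e23 = 8.599416, rounded to 4 dp:

8.5994


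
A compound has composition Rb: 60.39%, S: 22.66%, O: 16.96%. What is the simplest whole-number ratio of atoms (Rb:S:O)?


Assume 100 g of compound, divide each mass% by atomic mass to get moles, then normalize by the smallest to get a raw atom ratio.
Moles per 100 g: Rb: 60.39/85.468 = 0.7066, S: 22.66/32.065 = 0.7067, O: 16.96/15.999 = 1.0601
Raw ratio (divide by min = 0.7066): Rb: 1.0, S: 1.0, O: 1.5
Multiply by 2 to clear fractions: Rb: 2.0 ~= 2, S: 2.0 ~= 2, O: 3.001 ~= 3
Reduce by GCD to get the simplest whole-number ratio:

2:2:3


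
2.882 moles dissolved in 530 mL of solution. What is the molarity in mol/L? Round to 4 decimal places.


Convert volume to liters: V_L = V_mL / 1000.
V_L = 530 / 1000 = 0.53 L
M = n / V_L = 2.882 / 0.53
M = 5.43773585 mol/L, rounded to 4 dp:

5.4377 mol/L


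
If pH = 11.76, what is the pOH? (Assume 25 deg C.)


At 25 deg C, pH + pOH = 14.
pOH = 14 - pH = 14 - 11.76
pOH = 2.24:

2.24


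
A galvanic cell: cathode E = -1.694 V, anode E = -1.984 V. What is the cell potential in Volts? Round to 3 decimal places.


Standard cell potential: E_cell = E_cathode - E_anode.
E_cell = -1.694 - (-1.984)
E_cell = 0.29 V, rounded to 3 dp:

0.290 V


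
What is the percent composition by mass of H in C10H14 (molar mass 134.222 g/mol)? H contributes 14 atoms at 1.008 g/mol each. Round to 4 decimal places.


pct = 100 * (n_elem * M_elem) / M_total
mass_contribution = 14 * 1.008 = 14.112 g/mol
pct = 100 * 14.112 / 134.222
pct = 10.51392469 %, rounded to 4 dp:

10.5139 %


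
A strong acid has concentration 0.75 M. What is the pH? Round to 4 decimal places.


A strong acid dissociates completely, so [H+] equals the given concentration.
pH = -log10([H+]) = -log10(0.75)
pH = 0.12493874, rounded to 4 dp:

0.1249


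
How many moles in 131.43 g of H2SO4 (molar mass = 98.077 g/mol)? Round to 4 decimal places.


n = mass / M
n = 131.43 / 98.077
n = 1.34006954 mol, rounded to 4 dp:

1.3401 mol


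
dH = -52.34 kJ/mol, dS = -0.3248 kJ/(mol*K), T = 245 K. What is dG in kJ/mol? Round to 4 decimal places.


Gibbs: dG = dH - T*dS (consistent units, dS already in kJ/(mol*K)).
T*dS = 245 * -0.3248 = -79.576
dG = -52.34 - (-79.576)
dG = 27.236 kJ/mol, rounded to 4 dp:

27.2360 kJ/mol


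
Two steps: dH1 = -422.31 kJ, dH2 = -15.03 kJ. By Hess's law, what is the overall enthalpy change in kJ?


Hess's law: enthalpy is a state function, so add the step enthalpies.
dH_total = dH1 + dH2 = -422.31 + (-15.03)
dH_total = -437.34 kJ:

-437.34 kJ


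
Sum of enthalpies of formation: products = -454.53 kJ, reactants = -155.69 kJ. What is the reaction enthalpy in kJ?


dH_rxn = sum(dH_f products) - sum(dH_f reactants)
dH_rxn = -454.53 - (-155.69)
dH_rxn = -298.84 kJ:

-298.84 kJ


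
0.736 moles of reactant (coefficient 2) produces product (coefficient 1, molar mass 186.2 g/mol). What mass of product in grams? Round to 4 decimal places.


Use the coefficient ratio to convert reactant moles to product moles, then multiply by the product's molar mass.
moles_P = moles_R * (coeff_P / coeff_R) = 0.736 * (1/2) = 0.368
mass_P = moles_P * M_P = 0.368 * 186.2
mass_P = 68.5216 g, rounded to 4 dp:

68.5216 g


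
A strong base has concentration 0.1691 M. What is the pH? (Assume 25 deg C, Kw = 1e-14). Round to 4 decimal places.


A strong base dissociates completely, so [OH-] equals the given concentration.
pOH = -log10([OH-]) = -log10(0.1691) = 0.771856
pH = 14 - pOH = 14 - 0.771856
pH = 13.228144, rounded to 4 dp:

13.2281


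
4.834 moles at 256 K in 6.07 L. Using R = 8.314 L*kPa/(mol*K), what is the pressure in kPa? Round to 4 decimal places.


PV = nRT, solve for P = nRT / V.
nRT = 4.834 * 8.314 * 256 = 10288.6083
P = 10288.6083 / 6.07
P = 1694.99313015 kPa, rounded to 4 dp:

1694.9931 kPa


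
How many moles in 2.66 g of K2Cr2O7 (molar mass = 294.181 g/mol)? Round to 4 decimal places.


n = mass / M
n = 2.66 / 294.181
n = 0.00904205 mol, rounded to 4 dp:

0.0090 mol


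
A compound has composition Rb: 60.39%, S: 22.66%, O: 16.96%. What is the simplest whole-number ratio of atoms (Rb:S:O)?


Assume 100 g of compound, divide each mass% by atomic mass to get moles, then normalize by the smallest to get a raw atom ratio.
Moles per 100 g: Rb: 60.39/85.468 = 0.7066, S: 22.66/32.065 = 0.7067, O: 16.96/15.999 = 1.0601
Raw ratio (divide by min = 0.7066): Rb: 1.0, S: 1.0, O: 1.5
Multiply by 2 to clear fractions: Rb: 2.0 ~= 2, S: 2.0 ~= 2, O: 3.001 ~= 3
Reduce by GCD to get the simplest whole-number ratio:

2:2:3


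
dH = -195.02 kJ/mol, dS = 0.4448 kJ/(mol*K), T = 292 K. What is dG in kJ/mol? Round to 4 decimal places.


Gibbs: dG = dH - T*dS (consistent units, dS already in kJ/(mol*K)).
T*dS = 292 * 0.4448 = 129.8816
dG = -195.02 - (129.8816)
dG = -324.9016 kJ/mol, rounded to 4 dp:

-324.9016 kJ/mol


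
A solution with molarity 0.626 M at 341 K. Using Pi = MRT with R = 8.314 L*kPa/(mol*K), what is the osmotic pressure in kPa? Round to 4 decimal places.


Osmotic pressure (van't Hoff): Pi = M*R*T.
RT = 8.314 * 341 = 2835.074
Pi = 0.626 * 2835.074
Pi = 1774.756324 kPa, rounded to 4 dp:

1774.7563 kPa


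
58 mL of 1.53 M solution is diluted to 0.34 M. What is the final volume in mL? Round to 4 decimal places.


Dilution: M1*V1 = M2*V2, solve for V2.
V2 = M1*V1 / M2
V2 = 1.53 * 58 / 0.34
V2 = 88.74 / 0.34
V2 = 261.0 mL, rounded to 4 dp:

261.0000 mL


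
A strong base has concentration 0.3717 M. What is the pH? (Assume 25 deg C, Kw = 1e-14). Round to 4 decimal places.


A strong base dissociates completely, so [OH-] equals the given concentration.
pOH = -log10([OH-]) = -log10(0.3717) = 0.429807
pH = 14 - pOH = 14 - 0.429807
pH = 13.570193, rounded to 4 dp:

13.5702


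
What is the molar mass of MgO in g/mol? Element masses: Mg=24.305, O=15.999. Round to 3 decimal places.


M = sum(count * atomic_mass) over atoms.
M = 1*24.305 + 1*15.999
M = 24.305 + 15.999
M = 40.304 g/mol, rounded to 3 dp:

40.304 g/mol


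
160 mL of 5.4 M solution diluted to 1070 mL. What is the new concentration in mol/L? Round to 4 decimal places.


Dilution: M1*V1 = M2*V2, solve for M2.
M2 = M1*V1 / V2
M2 = 5.4 * 160 / 1070
M2 = 864.0 / 1070
M2 = 0.80747664 mol/L, rounded to 4 dp:

0.8075 mol/L


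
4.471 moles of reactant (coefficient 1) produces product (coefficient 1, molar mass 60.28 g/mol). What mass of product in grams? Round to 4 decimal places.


Use the coefficient ratio to convert reactant moles to product moles, then multiply by the product's molar mass.
moles_P = moles_R * (coeff_P / coeff_R) = 4.471 * (1/1) = 4.471
mass_P = moles_P * M_P = 4.471 * 60.28
mass_P = 269.51188 g, rounded to 4 dp:

269.5119 g


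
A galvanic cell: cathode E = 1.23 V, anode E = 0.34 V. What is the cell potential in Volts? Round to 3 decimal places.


Standard cell potential: E_cell = E_cathode - E_anode.
E_cell = 1.23 - (0.34)
E_cell = 0.89 V, rounded to 3 dp:

0.890 V


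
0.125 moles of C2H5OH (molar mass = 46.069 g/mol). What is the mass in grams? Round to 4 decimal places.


mass = n * M
mass = 0.125 * 46.069
mass = 5.758625 g, rounded to 4 dp:

5.7586 g


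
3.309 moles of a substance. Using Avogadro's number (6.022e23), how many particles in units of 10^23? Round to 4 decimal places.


N = n * NA, then divide by 1e23 for the requested units.
N / 1e23 = n * 6.022
N / 1e23 = 3.309 * 6.022
N / 1e23 = 19.926798, rounded to 4 dp:

19.9268


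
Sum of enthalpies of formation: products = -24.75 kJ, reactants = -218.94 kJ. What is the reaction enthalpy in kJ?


dH_rxn = sum(dH_f products) - sum(dH_f reactants)
dH_rxn = -24.75 - (-218.94)
dH_rxn = 194.19 kJ:

194.19 kJ


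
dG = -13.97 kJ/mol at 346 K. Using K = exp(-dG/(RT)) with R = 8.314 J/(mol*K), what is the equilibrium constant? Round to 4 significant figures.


dG is in kJ/mol; multiply by 1000 to match R in J/(mol*K).
RT = 8.314 * 346 = 2876.644 J/mol
exponent = -dG*1000 / (RT) = -(-13.97*1000) / 2876.644 = 4.85635345
K = exp(4.85635345)
K = 128.55457, rounded to 4 significant figures:

128.6


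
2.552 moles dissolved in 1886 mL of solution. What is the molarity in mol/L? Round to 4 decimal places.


Convert volume to liters: V_L = V_mL / 1000.
V_L = 1886 / 1000 = 1.886 L
M = n / V_L = 2.552 / 1.886
M = 1.35312831 mol/L, rounded to 4 dp:

1.3531 mol/L


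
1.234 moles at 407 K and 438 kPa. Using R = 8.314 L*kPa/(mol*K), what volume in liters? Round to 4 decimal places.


PV = nRT, solve for V = nRT / P.
nRT = 1.234 * 8.314 * 407 = 4175.6067
V = 4175.6067 / 438
V = 9.53334863 L, rounded to 4 dp:

9.5333 L


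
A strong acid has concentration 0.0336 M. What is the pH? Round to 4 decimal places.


A strong acid dissociates completely, so [H+] equals the given concentration.
pH = -log10([H+]) = -log10(0.0336)
pH = 1.47366072, rounded to 4 dp:

1.4737


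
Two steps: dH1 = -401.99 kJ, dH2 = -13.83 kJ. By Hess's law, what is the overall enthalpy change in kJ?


Hess's law: enthalpy is a state function, so add the step enthalpies.
dH_total = dH1 + dH2 = -401.99 + (-13.83)
dH_total = -415.82 kJ:

-415.82 kJ


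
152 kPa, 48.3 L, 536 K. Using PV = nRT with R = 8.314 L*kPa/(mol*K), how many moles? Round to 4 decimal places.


PV = nRT, solve for n = PV / (RT).
PV = 152 * 48.3 = 7341.6
RT = 8.314 * 536 = 4456.304
n = 7341.6 / 4456.304
n = 1.64746391 mol, rounded to 4 dp:

1.6475 mol


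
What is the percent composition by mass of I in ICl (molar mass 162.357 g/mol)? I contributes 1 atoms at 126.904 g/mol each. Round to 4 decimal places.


pct = 100 * (n_elem * M_elem) / M_total
mass_contribution = 1 * 126.904 = 126.904 g/mol
pct = 100 * 126.904 / 162.357
pct = 78.16355316 %, rounded to 4 dp:

78.1636 %


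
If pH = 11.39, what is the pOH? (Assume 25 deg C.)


At 25 deg C, pH + pOH = 14.
pOH = 14 - pH = 14 - 11.39
pOH = 2.61:

2.61


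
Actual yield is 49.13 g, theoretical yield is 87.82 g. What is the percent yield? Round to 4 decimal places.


% yield = 100 * actual / theoretical
% yield = 100 * 49.13 / 87.82
% yield = 55.94397632 %, rounded to 4 dp:

55.9440 %


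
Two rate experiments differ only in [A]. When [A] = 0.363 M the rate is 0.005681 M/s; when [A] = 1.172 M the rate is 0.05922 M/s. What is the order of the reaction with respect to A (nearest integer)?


Rate is proportional to [A]^n, so rate2/rate1 = ([A]2/[A]1)^n. Take logs to solve for n.
rate2/rate1 = 0.05922 / 0.005681 = 10.4242
[A]2/[A]1 = 1.172 / 0.363 = 3.2287
n = ln(10.4242) / ln(3.2287) = 2.0
Nearest integer order:

2


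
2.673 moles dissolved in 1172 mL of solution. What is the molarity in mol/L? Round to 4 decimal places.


Convert volume to liters: V_L = V_mL / 1000.
V_L = 1172 / 1000 = 1.172 L
M = n / V_L = 2.673 / 1.172
M = 2.28071672 mol/L, rounded to 4 dp:

2.2807 mol/L


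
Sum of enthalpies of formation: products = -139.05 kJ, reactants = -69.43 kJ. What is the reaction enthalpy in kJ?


dH_rxn = sum(dH_f products) - sum(dH_f reactants)
dH_rxn = -139.05 - (-69.43)
dH_rxn = -69.62 kJ:

-69.62 kJ


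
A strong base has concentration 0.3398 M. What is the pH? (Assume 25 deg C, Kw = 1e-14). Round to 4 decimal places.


A strong base dissociates completely, so [OH-] equals the given concentration.
pOH = -log10([OH-]) = -log10(0.3398) = 0.468777
pH = 14 - pOH = 14 - 0.468777
pH = 13.531223, rounded to 4 dp:

13.5312


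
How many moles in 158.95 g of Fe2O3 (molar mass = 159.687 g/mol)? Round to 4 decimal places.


n = mass / M
n = 158.95 / 159.687
n = 0.99538472 mol, rounded to 4 dp:

0.9954 mol


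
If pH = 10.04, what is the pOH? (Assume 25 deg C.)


At 25 deg C, pH + pOH = 14.
pOH = 14 - pH = 14 - 10.04
pOH = 3.96:

3.96


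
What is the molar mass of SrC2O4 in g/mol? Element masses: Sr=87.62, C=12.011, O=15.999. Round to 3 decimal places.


M = sum(count * atomic_mass) over atoms.
M = 1*87.62 + 2*12.011 + 4*15.999
M = 87.62 + 24.022 + 63.996
M = 175.638 g/mol, rounded to 3 dp:

175.638 g/mol


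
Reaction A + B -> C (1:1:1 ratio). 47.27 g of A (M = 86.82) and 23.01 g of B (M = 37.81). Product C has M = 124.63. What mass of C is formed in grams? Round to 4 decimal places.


Find moles of each reactant; the smaller value is the limiting reagent in a 1:1:1 reaction, so moles_C equals moles of the limiter.
n_A = mass_A / M_A = 47.27 / 86.82 = 0.54446 mol
n_B = mass_B / M_B = 23.01 / 37.81 = 0.608569 mol
Limiting reagent: A (smaller), n_limiting = 0.54446 mol
mass_C = n_limiting * M_C = 0.54446 * 124.63
mass_C = 67.8560498 g, rounded to 4 dp:

67.8560 g


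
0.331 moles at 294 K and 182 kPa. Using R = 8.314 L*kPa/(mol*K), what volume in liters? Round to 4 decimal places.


PV = nRT, solve for V = nRT / P.
nRT = 0.331 * 8.314 * 294 = 809.0686
V = 809.0686 / 182
V = 4.44543187 L, rounded to 4 dp:

4.4454 L


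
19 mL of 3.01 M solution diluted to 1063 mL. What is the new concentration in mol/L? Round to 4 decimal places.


Dilution: M1*V1 = M2*V2, solve for M2.
M2 = M1*V1 / V2
M2 = 3.01 * 19 / 1063
M2 = 57.19 / 1063
M2 = 0.05380056 mol/L, rounded to 4 dp:

0.0538 mol/L


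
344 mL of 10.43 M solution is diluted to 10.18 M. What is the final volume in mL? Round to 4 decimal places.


Dilution: M1*V1 = M2*V2, solve for V2.
V2 = M1*V1 / M2
V2 = 10.43 * 344 / 10.18
V2 = 3587.92 / 10.18
V2 = 352.44793713 mL, rounded to 4 dp:

352.4479 mL


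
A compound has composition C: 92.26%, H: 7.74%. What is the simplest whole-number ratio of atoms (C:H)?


Assume 100 g of compound, divide each mass% by atomic mass to get moles, then normalize by the smallest to get a raw atom ratio.
Moles per 100 g: C: 92.26/12.011 = 7.6813, H: 7.74/1.008 = 7.6786
Raw ratio (divide by min = 7.6786): C: 1.0, H: 1.0
Multiply by 1 to clear fractions: C: 1.0 ~= 1, H: 1.0 ~= 1
Reduce by GCD to get the simplest whole-number ratio:

1:1


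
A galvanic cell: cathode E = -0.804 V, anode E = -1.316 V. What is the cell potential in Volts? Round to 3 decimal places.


Standard cell potential: E_cell = E_cathode - E_anode.
E_cell = -0.804 - (-1.316)
E_cell = 0.512 V, rounded to 3 dp:

0.512 V
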